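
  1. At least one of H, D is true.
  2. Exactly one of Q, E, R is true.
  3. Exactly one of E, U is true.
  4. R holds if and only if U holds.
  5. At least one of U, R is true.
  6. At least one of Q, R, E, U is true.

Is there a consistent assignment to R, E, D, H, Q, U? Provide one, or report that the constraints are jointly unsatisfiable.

R = True, E = False, D = True, H = True, Q = False, U = True

  (1) {H, D}: 2 true — at least one ✓
  (2) {Q, E, R}: 1 true — exactly one ✓
  (3) {E, U}: 1 true — exactly one ✓
  (4) R=T, U=T — same ✓
  (5) {U, R}: 2 true — at least one ✓
  (6) {Q, R, E, U}: 2 true — at least one ✓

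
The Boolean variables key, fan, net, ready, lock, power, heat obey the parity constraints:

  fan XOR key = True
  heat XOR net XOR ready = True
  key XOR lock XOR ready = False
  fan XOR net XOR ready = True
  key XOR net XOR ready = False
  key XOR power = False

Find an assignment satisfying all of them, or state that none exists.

key = False, fan = True, net = False, ready = False, lock = False, power = False, heat = True

fan XOR key = T XOR F = True ✓
heat XOR net XOR ready = T XOR F XOR F = True ✓
key XOR lock XOR ready = F XOR F XOR F = False ✓
fan XOR net XOR ready = T XOR F XOR F = True ✓
key XOR net XOR ready = F XOR F XOR F = False ✓
key XOR power = F XOR F = False ✓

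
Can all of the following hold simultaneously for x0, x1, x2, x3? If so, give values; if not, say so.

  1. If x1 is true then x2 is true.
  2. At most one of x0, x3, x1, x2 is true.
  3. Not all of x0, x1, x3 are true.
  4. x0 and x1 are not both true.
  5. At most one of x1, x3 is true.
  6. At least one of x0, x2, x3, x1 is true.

x0 = False, x1 = False, x2 = False, x3 = True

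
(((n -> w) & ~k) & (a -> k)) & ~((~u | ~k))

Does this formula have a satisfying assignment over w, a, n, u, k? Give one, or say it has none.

No satisfying assignment exists.

Case k = True: the conjunct ~k is False.
Case k = False: the conjunct ~((~u | ~k)) becomes ~((~u | True)) = False.
Both cases fail — unsatisfiable.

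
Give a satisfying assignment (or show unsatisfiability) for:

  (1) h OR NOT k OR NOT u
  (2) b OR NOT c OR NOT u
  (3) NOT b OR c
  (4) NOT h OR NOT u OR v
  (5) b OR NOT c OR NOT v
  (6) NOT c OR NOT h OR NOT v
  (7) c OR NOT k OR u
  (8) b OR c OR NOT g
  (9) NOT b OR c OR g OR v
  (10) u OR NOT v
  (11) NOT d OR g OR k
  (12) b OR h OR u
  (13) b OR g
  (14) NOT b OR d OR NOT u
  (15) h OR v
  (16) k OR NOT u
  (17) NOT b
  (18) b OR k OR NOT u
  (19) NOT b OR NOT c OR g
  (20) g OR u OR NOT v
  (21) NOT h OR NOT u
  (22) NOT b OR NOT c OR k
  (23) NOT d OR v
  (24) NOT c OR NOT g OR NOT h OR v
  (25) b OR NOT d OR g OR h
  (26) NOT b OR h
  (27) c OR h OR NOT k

Case b = True:
  Clause (NOT b) is falsified — contradiction.
Case b = False:
  (b OR g) forces g = True.
  (b OR c OR NOT g) forces c = True.
  (b OR NOT c OR NOT u) forces u = False.
  (b OR NOT c OR NOT v) forces v = False.
  (b OR h OR u) forces h = True.
  Clause (NOT c OR NOT g OR NOT h OR v) is falsified — contradiction.
Both cases fail, so the formula is unsatisfiable.

No satisfying assignment exists.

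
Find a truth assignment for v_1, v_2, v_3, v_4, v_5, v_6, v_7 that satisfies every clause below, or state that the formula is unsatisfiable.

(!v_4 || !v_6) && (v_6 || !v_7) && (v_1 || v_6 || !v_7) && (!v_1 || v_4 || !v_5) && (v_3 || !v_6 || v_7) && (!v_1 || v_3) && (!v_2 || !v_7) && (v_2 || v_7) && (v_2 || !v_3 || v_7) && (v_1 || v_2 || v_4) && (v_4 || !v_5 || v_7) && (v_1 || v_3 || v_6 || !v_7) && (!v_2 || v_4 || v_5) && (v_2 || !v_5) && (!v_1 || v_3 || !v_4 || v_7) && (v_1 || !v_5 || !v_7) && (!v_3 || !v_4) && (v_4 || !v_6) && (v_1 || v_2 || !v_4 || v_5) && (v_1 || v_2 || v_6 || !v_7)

v_1: False, v_2: True, v_3: False, v_4: True, v_5: True, v_6: False, v_7: False

Set v_1 = False.
Try v_2 = False:
  (v_2 || v_7) forces v_7 = True.
  (v_6 || !v_7) forces v_6 = True.
  (!v_4 || !v_6) forces v_4 = False.
  clause (v_1 || v_2 || v_4) is falsified — backtrack.
So v_2 = True.
  then (!v_2 || !v_7) forces v_7 = False.
Set v_3 = False.
  then (v_3 || !v_6 || v_7) forces v_6 = False.
Set v_4 = True.
Set v_5 = True.
All clauses satisfied.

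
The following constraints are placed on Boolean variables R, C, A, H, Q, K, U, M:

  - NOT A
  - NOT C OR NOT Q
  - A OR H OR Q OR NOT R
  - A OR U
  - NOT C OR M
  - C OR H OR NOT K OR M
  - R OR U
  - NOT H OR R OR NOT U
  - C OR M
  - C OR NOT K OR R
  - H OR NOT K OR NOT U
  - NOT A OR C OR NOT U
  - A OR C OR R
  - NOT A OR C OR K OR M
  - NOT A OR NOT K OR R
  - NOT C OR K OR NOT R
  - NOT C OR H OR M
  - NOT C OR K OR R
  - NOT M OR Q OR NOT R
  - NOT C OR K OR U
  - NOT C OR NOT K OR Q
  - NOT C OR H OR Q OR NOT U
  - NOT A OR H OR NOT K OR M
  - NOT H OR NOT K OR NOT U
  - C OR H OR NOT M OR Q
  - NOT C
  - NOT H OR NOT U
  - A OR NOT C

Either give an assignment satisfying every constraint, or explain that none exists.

R: True, C: False, A: False, H: False, Q: True, K: False, U: True, M: True

Unit clause (NOT A) forces A = False.
In (A OR U) only U is left, so U = True.
Unit clause (NOT C) forces C = False.
In (NOT H OR NOT U) only NOT H is left, so H = False.
In (C OR M) only M is left, so M = True.
In (H OR NOT K OR NOT U) only NOT K is left, so K = False.
In (A OR C OR R) only R is left, so R = True.
In (NOT M OR Q OR NOT R) only Q is left, so Q = True.
All clauses satisfied.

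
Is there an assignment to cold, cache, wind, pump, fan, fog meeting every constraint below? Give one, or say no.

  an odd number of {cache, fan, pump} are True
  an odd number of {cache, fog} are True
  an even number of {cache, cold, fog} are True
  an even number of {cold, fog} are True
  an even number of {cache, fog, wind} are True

cold = True, cache = False, wind = True, pump = False, fan = True, fog = True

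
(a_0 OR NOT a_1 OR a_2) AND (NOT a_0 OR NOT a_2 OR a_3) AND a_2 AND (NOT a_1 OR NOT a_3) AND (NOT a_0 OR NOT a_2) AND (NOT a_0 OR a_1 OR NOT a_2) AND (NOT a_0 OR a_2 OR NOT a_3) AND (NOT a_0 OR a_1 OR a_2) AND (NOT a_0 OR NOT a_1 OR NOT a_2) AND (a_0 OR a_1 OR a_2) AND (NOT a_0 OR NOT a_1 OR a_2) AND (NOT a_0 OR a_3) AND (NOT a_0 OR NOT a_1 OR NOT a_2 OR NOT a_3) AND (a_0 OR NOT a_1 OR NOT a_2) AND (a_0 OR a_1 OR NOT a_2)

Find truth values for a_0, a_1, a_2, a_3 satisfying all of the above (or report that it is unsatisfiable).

Case a_2 = True:
  (NOT a_0 OR NOT a_2) forces a_0 = False.
  (a_0 OR NOT a_1 OR NOT a_2) forces a_1 = False.
  Clause (a_0 OR a_1 OR NOT a_2) is falsified — contradiction.
Case a_2 = False:
  Clause (a_2) is falsified — contradiction.
Both cases fail, so the formula is unsatisfiable.

Unsatisfiable — no assignment works.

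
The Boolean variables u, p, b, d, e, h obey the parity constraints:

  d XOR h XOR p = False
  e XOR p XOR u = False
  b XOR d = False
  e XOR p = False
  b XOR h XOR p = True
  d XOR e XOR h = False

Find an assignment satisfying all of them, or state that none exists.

Adding constraints 1, 3, 5 mod 2: every variable appears an even number of times on the left, so the left side is 0.
But the right sides sum to 1 (mod 2). 0 ≠ 1 — the system is inconsistent.

Unsatisfiable — no assignment works.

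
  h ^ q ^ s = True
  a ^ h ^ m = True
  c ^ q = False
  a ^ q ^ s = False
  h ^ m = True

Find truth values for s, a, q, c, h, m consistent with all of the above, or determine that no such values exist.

s: True, a: False, q: True, c: True, h: True, m: False

h ^ q ^ s = T ^ T ^ T = True ✓
a ^ h ^ m = F ^ T ^ F = True ✓
c ^ q = T ^ T = False ✓
a ^ q ^ s = F ^ T ^ T = False ✓
h ^ m = T ^ F = True ✓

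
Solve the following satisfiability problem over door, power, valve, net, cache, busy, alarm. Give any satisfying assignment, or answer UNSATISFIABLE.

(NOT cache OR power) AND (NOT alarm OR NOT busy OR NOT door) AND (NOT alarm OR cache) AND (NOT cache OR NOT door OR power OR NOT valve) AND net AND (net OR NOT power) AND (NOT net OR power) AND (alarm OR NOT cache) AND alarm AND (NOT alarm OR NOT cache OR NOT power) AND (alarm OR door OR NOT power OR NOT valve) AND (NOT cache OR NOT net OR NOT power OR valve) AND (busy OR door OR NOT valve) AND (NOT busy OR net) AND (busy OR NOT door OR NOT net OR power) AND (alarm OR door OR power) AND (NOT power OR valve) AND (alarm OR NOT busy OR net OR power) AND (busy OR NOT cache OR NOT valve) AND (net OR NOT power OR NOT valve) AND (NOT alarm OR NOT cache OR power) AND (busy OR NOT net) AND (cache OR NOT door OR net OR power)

The formula is unsatisfiable.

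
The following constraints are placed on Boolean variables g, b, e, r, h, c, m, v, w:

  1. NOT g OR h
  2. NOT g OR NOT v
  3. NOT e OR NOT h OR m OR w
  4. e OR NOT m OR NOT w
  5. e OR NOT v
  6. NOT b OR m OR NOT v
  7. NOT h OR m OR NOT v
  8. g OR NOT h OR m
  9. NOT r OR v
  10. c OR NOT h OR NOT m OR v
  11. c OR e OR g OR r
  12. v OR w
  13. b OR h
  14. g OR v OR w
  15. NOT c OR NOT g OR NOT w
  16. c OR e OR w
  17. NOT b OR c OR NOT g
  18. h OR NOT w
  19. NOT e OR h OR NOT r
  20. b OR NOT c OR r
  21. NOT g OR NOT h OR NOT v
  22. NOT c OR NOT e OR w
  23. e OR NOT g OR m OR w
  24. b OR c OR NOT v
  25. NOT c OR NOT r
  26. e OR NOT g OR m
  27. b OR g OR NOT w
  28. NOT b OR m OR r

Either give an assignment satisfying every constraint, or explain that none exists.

g=F, b=T, e=T, r=F, h=T, c=F, m=T, v=T, w=F

Set g = False.
Set b = True.
Set e = True.
Set r = False.
  then (NOT b OR m OR r) forces m = True.
Set h = True.
Set c = False.
  then (c OR NOT h OR NOT m OR v) forces v = True.
Set w = False.
All clauses satisfied.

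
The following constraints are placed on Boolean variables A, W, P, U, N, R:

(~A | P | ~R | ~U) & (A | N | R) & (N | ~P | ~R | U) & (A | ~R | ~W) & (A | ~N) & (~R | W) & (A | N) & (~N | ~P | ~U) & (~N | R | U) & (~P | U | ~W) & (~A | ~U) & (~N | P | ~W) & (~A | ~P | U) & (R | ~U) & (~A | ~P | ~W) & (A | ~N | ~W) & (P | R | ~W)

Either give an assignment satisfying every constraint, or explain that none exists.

Try A = False:
  (A | ~N) forces N = False.
  clause (A | N) is falsified — backtrack.
So A = True.
  then (~A | ~U) forces U = False.
  then (~A | ~P | U) forces P = False.
Set W = True.
  then (~N | P | ~W) forces N = False.
  then (P | R | ~W) forces R = True.
All clauses satisfied.

A = True, W = True, P = False, U = False, N = False, R = True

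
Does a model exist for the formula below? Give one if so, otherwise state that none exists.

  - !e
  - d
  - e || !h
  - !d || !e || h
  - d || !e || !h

d: True, h: False, e: False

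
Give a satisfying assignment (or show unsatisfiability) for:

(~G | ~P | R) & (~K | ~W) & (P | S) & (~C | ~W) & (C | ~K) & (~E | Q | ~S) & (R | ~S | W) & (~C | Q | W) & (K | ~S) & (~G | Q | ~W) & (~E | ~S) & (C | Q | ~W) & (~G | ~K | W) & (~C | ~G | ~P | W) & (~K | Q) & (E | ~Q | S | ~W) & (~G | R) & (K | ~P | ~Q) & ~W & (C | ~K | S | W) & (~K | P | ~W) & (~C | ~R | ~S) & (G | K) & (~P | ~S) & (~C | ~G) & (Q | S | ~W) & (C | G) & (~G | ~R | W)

C=T, R=F, W=F, E=T, G=F, P=T, Q=T, K=T, S=F

Unit clause (~W) forces W = False.
Set C = True.
  then (~C | Q | W) forces Q = True.
  then (~C | ~G) forces G = False.
  then (G | K) forces K = True.
Set R = False.
  then (R | ~S | W) forces S = False.
  then (P | S) forces P = True.
Set E = True.
All clauses satisfied.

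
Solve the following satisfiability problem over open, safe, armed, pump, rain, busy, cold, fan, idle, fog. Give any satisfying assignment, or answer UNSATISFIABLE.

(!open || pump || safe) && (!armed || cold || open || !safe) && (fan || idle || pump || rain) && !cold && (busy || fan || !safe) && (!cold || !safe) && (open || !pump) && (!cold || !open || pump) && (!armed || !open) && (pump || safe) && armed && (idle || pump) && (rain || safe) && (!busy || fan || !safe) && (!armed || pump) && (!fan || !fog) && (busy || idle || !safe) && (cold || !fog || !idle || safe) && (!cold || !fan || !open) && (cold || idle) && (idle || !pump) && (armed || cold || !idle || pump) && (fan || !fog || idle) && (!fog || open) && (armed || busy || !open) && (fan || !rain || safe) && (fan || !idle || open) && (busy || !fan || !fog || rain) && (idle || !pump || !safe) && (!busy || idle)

No satisfying assignment exists.

Case armed = True:
  (!cold) forces cold = False.
  (!armed || !open) forces open = False.
  (!armed || cold || open || !safe) forces safe = False.
  (open || !pump) forces pump = False.
  Clause (pump || safe) is falsified — contradiction.
Case armed = False:
  Clause (armed) is falsified — contradiction.
Both cases fail, so the formula is unsatisfiable.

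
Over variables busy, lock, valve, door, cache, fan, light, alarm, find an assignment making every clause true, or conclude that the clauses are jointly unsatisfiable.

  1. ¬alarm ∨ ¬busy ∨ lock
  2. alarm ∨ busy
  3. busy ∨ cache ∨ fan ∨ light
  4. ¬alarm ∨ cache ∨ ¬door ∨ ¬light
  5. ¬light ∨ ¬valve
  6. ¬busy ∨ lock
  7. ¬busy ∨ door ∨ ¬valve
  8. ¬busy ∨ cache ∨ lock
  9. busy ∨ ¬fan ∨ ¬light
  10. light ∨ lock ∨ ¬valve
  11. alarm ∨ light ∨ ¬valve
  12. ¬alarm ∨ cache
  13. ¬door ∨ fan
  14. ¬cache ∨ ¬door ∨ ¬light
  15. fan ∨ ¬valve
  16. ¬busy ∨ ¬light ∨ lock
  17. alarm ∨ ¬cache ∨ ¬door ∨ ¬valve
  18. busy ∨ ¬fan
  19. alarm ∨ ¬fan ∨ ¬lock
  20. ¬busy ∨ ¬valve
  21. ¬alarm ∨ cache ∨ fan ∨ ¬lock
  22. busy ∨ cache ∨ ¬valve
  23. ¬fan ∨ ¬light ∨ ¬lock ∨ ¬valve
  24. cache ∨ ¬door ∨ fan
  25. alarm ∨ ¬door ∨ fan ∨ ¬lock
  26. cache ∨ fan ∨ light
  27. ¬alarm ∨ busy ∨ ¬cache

busy = True, lock = True, valve = False, door = True, cache = True, fan = True, light = False, alarm = True

Set busy = True.
  then (¬busy ∨ lock) forces lock = True.
  then (¬busy ∨ ¬valve) forces valve = False.
Set door = True.
  then (¬door ∨ fan) forces fan = True.
  then (alarm ∨ ¬fan ∨ ¬lock) forces alarm = True.
  then (¬alarm ∨ cache) forces cache = True.
  then (¬cache ∨ ¬door ∨ ¬light) forces light = False.
All clauses satisfied.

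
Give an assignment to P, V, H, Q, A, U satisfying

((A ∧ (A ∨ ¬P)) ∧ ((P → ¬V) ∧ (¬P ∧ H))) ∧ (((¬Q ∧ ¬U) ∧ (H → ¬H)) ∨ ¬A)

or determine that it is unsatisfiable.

Case P = True: the conjunct ¬P is False.
Case P = False: the formula simplifies to (A ∧ H) ∧ (((¬Q ∧ ¬U) ∧ (H → ¬H)) ∨ ¬A).
  H = True: simplifies to A ∧ ¬A.
    A = True: the conjunct ¬A is False.
    A = False: the conjunct A is False.
  H = False: the conjunct H is False.
Both cases fail — unsatisfiable.

UNSATISFIABLE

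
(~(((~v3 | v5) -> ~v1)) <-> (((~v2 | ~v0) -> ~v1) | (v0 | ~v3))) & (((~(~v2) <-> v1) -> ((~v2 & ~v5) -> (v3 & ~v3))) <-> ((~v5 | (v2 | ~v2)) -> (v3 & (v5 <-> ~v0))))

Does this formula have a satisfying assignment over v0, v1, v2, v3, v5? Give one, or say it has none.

Unsatisfiable — no assignment works.

Case v1 = True: the formula simplifies to (~(~((~v3 | v5))) <-> (~((~v2 | ~v0)) | (v0 | ~v3))) & ((~(~v2) -> ((~v2 & ~v5) -> (v3 & ~v3))) <-> ((~v5 | (v2 | ~v2)) -> (v3 & (v5 <-> ~v0)))).
  v2 = True: simplifies to (~(~((~v3 | v5))) <-> (~(~v0) | (v0 | ~v3))) & (v3 & (v5 <-> ~v0)).
    v3 = True: simplifies to (~(~v5) <-> (~(~v0) | v0)) & (v5 <-> ~v0).
      v0 = True: simplifies to ~(~v5) & ~v5.
        v5 = True: the conjunct ~v5 is False.
        v5 = False: the conjunct ~(~v5) becomes ~(~False) = False.
      v0 = False: simplifies to ~v5 & v5.
        v5 = True: the conjunct ~v5 is False.
        v5 = False: the conjunct v5 is False.
    v3 = False: the conjunct v3 is False.
  v2 = False: simplifies to (~(~((~v3 | v5))) <-> (v0 | ~v3)) & (v3 & (v5 <-> ~v0)).
    v3 = True: simplifies to (~(~v5) <-> v0) & (v5 <-> ~v0).
      v5 = True: simplifies to v0 & ~v0.
        v0 = True: the conjunct ~v0 is False.
        v0 = False: the conjunct v0 is False.
      v5 = False: simplifies to ~v0 & v0.
        v0 = True: the conjunct ~v0 is False.
        v0 = False: the conjunct v0 is False.
    v3 = False: the conjunct v3 is False.
Case v1 = False: the conjunct ~(((~v3 | v5) -> ~v1)) <-> (((~v2 | ~v0) -> ~v1) | (v0 | ~v3)) becomes ~True <-> (True | (v0 | ~v3)) = False.
Both cases fail — unsatisfiable.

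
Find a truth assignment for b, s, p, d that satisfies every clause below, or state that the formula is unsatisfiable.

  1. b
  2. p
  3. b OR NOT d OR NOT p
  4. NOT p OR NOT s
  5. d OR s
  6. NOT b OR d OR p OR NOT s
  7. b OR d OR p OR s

Unit clause (b) forces b = True.
Unit clause (p) forces p = True.
In (NOT p OR NOT s) only NOT s is left, so s = False.
In (d OR s) only d is left, so d = True.
Check each clause:
  (b): b holds.
  (p): p holds.
  (b OR NOT d OR NOT p): b holds.
  (NOT p OR NOT s): NOT s holds.
  (d OR s): d holds.
  (NOT b OR d OR p OR NOT s): d holds.
  (b OR d OR p OR s): b holds.
All clauses satisfied.

b = True, s = False, p = True, d = True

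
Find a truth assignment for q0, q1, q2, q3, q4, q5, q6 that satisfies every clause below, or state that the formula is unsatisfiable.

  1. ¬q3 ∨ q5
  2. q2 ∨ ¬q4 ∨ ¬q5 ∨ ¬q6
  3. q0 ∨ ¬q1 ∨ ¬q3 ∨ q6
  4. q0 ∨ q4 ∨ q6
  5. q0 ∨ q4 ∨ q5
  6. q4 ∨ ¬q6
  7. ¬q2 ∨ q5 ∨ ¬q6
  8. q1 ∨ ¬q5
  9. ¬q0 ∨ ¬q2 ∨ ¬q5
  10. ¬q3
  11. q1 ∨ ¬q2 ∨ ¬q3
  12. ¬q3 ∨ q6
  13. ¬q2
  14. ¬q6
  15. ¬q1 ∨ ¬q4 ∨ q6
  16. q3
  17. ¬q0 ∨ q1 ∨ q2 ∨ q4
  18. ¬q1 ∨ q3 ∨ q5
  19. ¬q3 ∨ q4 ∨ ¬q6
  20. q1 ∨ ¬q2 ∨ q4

Case q3 = True:
  Clause (¬q3) is falsified — contradiction.
Case q3 = False:
  Clause (q3) is falsified — contradiction.
Both cases fail, so the formula is unsatisfiable.

No satisfying assignment exists.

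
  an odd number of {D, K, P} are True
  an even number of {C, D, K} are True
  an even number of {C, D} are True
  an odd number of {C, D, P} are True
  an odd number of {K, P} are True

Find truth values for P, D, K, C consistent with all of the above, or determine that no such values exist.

P = True; D = False; K = False; C = False

{D, K, P}: 1 true → odd ✓
{C, D, K}: 0 true → even ✓
{C, D}: 0 true → even ✓
{C, D, P}: 1 true → odd ✓
{K, P}: 1 true → odd ✓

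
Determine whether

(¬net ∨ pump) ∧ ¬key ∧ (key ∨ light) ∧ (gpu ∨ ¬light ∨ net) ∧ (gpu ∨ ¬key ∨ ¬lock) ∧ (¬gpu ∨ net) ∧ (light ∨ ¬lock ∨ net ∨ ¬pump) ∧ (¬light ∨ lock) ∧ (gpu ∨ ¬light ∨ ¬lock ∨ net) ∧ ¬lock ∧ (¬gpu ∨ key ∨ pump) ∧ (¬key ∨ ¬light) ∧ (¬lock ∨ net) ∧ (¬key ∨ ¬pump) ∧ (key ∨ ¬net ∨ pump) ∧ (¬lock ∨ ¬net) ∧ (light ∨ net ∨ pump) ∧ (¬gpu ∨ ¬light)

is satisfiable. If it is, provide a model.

No satisfying assignment exists.

Case lock = True:
  Clause (¬lock) is falsified — contradiction.
Case lock = False:
  (¬key) forces key = False.
  (key ∨ light) forces light = True.
  Clause (¬light ∨ lock) is falsified — contradiction.
Both cases fail, so the formula is unsatisfiable.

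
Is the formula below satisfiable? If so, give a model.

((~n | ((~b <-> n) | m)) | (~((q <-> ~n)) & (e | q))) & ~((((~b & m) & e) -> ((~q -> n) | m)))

Unsatisfiable — no assignment works.

The conjunct ~((((~b & m) & e) -> ((~q -> n) | m))) is unsatisfiable on its own:
  m = True: this becomes ~(((~b & e) -> True)) = False.
  m = False: this becomes ~((False -> (~q -> n))) = False.
So the whole conjunction is unsatisfiable.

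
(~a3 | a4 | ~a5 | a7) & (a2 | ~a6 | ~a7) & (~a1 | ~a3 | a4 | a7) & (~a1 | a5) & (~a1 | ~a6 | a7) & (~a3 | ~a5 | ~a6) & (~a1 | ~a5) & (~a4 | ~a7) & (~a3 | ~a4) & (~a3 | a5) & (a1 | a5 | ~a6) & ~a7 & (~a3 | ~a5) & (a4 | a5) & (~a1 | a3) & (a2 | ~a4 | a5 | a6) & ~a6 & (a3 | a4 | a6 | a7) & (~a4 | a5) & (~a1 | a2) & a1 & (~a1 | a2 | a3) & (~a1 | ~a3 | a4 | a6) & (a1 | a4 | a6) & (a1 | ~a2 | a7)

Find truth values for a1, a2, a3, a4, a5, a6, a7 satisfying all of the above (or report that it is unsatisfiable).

Unsatisfiable

Case a1 = True:
  (~a1 | a5) forces a5 = True.
  Clause (~a1 | ~a5) is falsified — contradiction.
Case a1 = False:
  Clause (a1) is falsified — contradiction.
Both cases fail, so the formula is unsatisfiable.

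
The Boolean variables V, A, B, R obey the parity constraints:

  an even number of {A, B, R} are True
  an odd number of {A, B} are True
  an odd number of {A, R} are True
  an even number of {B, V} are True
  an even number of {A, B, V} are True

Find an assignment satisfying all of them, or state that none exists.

V = True, A = False, B = True, R = True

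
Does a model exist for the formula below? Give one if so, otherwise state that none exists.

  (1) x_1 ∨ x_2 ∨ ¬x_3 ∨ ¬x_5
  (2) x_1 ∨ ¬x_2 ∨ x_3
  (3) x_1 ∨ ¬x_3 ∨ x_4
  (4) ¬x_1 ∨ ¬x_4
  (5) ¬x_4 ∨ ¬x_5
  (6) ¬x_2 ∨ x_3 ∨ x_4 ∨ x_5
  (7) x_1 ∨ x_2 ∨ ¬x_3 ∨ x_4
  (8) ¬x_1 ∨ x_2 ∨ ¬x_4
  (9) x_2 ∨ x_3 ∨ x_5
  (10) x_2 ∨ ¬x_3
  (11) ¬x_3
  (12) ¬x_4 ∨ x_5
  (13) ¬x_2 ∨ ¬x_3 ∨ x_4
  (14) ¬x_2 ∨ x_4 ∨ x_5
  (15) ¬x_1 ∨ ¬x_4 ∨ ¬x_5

x_1 = True, x_2 = True, x_3 = False, x_4 = False, x_5 = True

Unit clause (¬x_3) forces x_3 = False.
Set x_1 = True.
  then (¬x_1 ∨ ¬x_4) forces x_4 = False.
Set x_2 = True.
  then (¬x_2 ∨ x_3 ∨ x_4 ∨ x_5) forces x_5 = True.
All clauses satisfied.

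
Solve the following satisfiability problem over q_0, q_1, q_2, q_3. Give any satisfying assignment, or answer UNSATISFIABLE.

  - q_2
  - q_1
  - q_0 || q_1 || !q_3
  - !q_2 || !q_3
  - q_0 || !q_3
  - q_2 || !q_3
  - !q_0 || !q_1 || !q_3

q_0: True; q_1: True; q_2: True; q_3: False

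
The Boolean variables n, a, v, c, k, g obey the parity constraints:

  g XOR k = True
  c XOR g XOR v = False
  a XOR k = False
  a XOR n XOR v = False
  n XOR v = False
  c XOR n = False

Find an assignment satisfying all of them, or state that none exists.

Adding constraints 1, 2, 3, 4, 6 mod 2: every variable appears an even number of times on the left, so the left side is 0.
But the right sides sum to 1 (mod 2). 0 ≠ 1 — the system is inconsistent.

Unsatisfiable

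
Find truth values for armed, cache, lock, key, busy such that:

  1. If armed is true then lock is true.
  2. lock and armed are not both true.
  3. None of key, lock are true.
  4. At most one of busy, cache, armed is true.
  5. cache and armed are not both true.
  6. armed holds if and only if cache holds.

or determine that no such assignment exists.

armed: False, cache: False, lock: False, key: False, busy: True

  (1) armed=F ⇒ lock: vacuous ✓
  (2) lock=F, armed=F — not both ✓
  (3) {key, lock}: 0 true — none ✓
  (4) {busy, cache, armed}: 1 true — at most one ✓
  (5) cache=F, armed=F — not both ✓
  (6) armed=F, cache=F — same ✓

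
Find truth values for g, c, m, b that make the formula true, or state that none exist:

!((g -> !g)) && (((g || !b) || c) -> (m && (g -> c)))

g = True, c = True, m = True, b = True

  !((g -> !g)) = True
    g -> !g = False
      !g = False
  ((g || !b) || c) -> (m && (g -> c)) = True
    (g || !b) || c = True
      g || !b = True
        !b = False
    m && (g -> c) = True
      g -> c = True
Both conjuncts True, so the formula holds.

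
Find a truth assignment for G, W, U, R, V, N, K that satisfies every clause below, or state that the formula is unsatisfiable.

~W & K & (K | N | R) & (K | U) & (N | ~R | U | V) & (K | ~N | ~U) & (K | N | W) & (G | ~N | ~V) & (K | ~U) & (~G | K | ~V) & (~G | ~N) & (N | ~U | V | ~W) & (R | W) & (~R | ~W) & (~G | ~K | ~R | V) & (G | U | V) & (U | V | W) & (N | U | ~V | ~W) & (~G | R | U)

G: False, W: False, U: True, R: True, V: True, N: False, K: True

Unit clause (~W) forces W = False.
Unit clause (K) forces K = True.
In (R | W) only R is left, so R = True.
Set G = False.
Set U = True.
Set V = True.
  then (G | ~N | ~V) forces N = False.
All clauses satisfied.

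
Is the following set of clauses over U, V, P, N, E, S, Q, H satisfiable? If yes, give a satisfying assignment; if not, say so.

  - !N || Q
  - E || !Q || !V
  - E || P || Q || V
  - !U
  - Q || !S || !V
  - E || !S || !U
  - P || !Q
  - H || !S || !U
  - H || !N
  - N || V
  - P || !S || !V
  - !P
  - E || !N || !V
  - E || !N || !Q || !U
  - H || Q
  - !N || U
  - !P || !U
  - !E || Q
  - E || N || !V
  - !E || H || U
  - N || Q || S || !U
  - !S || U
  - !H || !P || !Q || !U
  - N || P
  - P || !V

Unsatisfiable

Case U = True:
  Clause (!U) is falsified — contradiction.
Case U = False:
  (!P) forces P = False.
  (P || !Q) forces Q = False.
  (!N || Q) forces N = False.
  Clause (N || P) is falsified — contradiction.
Both cases fail, so the formula is unsatisfiable.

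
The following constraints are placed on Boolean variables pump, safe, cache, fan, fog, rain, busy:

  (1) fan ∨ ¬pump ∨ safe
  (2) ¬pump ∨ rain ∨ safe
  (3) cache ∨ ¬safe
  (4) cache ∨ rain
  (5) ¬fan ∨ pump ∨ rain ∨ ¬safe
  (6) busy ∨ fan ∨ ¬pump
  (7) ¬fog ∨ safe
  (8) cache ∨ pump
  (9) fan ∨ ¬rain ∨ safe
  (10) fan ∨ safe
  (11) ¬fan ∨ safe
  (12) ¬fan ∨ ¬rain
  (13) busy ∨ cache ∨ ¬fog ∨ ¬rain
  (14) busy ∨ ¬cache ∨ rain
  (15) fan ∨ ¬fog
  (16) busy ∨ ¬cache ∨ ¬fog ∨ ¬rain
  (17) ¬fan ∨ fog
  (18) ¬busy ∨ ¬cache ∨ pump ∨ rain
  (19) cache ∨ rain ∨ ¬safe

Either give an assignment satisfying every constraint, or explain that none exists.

Set pump = True.
Set safe = True.
  then (cache ∨ ¬safe) forces cache = True.
Set fan = False.
  then (busy ∨ fan ∨ ¬pump) forces busy = True.
  then (fan ∨ ¬fog) forces fog = False.
Set rain = True.
All clauses satisfied.

pump = True; safe = True; cache = True; fan = False; fog = False; rain = True; busy = True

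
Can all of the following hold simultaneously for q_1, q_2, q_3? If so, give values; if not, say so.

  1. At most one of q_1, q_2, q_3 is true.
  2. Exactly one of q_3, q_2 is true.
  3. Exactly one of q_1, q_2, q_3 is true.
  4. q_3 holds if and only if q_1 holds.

q_1: False, q_2: True, q_3: False

  (1) {q_1, q_2, q_3}: 1 true — at most one ✓
  (2) {q_3, q_2}: 1 true — exactly one ✓
  (3) {q_1, q_2, q_3}: 1 true — exactly one ✓
  (4) q_3=F, q_1=F — same ✓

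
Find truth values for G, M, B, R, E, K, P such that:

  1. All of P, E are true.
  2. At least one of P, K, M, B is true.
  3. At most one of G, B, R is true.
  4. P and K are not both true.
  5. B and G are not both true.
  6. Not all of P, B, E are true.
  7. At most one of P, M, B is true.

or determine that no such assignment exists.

G=F, M=F, B=F, R=F, E=T, K=F, P=T

  (1) {P, E}: all 2 true ✓
  (2) {P, K, M, B}: 1 true — at least one ✓
  (3) {G, B, R}: 0 true — at most one ✓
  (4) P=T, K=F — not both ✓
  (5) B=F, G=F — not both ✓
  (6) {P, B, E}: 2/3 true — not all ✓
  (7) {P, M, B}: 1 true — at most one ✓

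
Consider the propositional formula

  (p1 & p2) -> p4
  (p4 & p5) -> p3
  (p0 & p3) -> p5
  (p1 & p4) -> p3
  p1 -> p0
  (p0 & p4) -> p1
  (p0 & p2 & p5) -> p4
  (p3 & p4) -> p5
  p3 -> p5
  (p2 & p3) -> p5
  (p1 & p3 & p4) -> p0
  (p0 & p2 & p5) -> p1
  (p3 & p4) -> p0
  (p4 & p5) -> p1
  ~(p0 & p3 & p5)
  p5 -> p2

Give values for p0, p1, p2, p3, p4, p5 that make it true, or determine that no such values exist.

p0=F, p1=F, p2=T, p3=F, p4=T, p5=F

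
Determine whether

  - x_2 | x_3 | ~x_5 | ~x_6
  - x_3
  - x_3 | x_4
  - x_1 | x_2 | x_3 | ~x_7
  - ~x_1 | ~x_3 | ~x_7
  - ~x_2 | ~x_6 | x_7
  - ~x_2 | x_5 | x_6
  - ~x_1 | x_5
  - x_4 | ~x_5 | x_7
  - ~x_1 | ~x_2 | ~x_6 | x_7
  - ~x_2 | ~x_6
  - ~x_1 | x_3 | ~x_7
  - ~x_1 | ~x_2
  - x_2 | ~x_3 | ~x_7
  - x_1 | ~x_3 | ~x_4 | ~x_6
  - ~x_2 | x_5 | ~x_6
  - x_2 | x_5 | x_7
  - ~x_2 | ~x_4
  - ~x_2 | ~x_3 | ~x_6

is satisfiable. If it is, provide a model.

Unit clause (x_3) forces x_3 = True.
Set x_1 = True.
  then (~x_1 | ~x_3 | ~x_7) forces x_7 = False.
  then (~x_1 | x_5) forces x_5 = True.
  then (x_4 | ~x_5 | x_7) forces x_4 = True.
  then (~x_1 | ~x_2) forces x_2 = False.
Set x_6 = False.
All clauses satisfied.

x_1=T, x_2=F, x_3=T, x_4=T, x_5=T, x_6=F, x_7=F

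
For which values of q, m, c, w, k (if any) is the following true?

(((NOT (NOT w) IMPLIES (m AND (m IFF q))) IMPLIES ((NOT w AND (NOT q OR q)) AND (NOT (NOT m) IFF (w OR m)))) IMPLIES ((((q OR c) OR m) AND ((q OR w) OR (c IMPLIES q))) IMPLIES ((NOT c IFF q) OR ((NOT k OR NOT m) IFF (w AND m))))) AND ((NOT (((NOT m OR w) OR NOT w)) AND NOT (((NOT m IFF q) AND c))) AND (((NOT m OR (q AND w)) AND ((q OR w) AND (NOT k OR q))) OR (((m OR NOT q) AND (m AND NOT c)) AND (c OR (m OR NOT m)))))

Unsatisfiable — no assignment works.

The conjunct NOT (((NOT m OR w) OR NOT w)) is unsatisfiable on its own:
  m=F, w=F: evaluates to False.
  m=F, w=T: evaluates to False.
  m=T, w=F: evaluates to False.
  m=T, w=T: evaluates to False.
So the whole conjunction is unsatisfiable.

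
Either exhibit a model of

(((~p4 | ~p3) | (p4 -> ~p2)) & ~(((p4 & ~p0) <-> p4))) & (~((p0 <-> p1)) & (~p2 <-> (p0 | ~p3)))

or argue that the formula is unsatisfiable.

p0=T, p1=F, p2=F, p3=F, p4=T

  ((~p4 | ~p3) | (p4 -> ~p2)) & ~(((p4 & ~p0) <-> p4)) = True
    (~p4 | ~p3) | (p4 -> ~p2) = True
      ~p4 | ~p3 = True
        ~p4 = False
        ~p3 = True
      p4 -> ~p2 = True
        ~p2 = True
    ~(((p4 & ~p0) <-> p4)) = True
      (p4 & ~p0) <-> p4 = False
        p4 & ~p0 = False
          ~p0 = False
  ~((p0 <-> p1)) & (~p2 <-> (p0 | ~p3)) = True
    ~((p0 <-> p1)) = True
      p0 <-> p1 = False
    ~p2 <-> (p0 | ~p3) = True
      ~p2 = True
      p0 | ~p3 = True
        ~p3 = True
Both conjuncts True, so the formula holds.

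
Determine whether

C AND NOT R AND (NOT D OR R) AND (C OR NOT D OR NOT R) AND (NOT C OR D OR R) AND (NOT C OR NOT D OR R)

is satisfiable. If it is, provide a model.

UNSATISFIABLE

Case C = True:
  (NOT R) forces R = False.
  (NOT D OR R) forces D = False.
  Clause (NOT C OR D OR R) is falsified — contradiction.
Case C = False:
  Clause (C) is falsified — contradiction.
Both cases fail, so the formula is unsatisfiable.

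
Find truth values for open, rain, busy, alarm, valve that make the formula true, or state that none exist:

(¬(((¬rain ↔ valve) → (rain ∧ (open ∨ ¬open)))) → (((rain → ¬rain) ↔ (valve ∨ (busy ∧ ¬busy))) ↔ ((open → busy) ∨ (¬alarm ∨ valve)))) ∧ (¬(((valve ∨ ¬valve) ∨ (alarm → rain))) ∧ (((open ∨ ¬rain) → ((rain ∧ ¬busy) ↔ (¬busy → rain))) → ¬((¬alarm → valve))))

The conjunct ¬(((valve ∨ ¬valve) ∨ (alarm → rain))) is unsatisfiable on its own:
  rain=F, alarm=F, valve=F: evaluates to False.
  rain=F, alarm=F, valve=T: evaluates to False.
  rain=F, alarm=T, valve=F: evaluates to False.
  rain=F, alarm=T, valve=T: evaluates to False.
  rain=T, alarm=F, valve=F: evaluates to False.
  rain=T, alarm=F, valve=T: evaluates to False.
  rain=T, alarm=T, valve=F: evaluates to False.
  rain=T, alarm=T, valve=T: evaluates to False.
So the whole conjunction is unsatisfiable.

No satisfying assignment exists.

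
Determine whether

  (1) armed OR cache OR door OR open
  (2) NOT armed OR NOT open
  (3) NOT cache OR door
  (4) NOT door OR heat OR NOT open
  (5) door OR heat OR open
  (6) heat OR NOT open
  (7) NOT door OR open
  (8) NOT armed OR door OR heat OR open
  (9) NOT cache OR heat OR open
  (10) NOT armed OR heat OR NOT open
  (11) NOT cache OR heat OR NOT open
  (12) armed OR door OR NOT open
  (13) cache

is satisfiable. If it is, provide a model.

Unit clause (cache) forces cache = True.
In (NOT cache OR door) only door is left, so door = True.
In (NOT door OR open) only open is left, so open = True.
In (NOT cache OR heat OR NOT open) only heat is left, so heat = True.
In (NOT armed OR NOT open) only NOT armed is left, so armed = False.
All clauses satisfied.

cache = True; door = True; armed = False; heat = True; open = True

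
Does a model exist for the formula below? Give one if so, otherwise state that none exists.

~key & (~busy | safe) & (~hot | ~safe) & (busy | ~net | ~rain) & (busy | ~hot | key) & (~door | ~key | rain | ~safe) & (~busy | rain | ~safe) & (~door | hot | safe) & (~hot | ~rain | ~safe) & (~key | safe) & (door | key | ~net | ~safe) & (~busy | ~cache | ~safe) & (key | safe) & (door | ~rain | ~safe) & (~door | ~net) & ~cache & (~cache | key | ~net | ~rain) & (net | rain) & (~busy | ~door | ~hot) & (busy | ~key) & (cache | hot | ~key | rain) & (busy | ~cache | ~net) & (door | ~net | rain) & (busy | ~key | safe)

Unit clause (~key) forces key = False.
In (key | safe) only safe is left, so safe = True.
Unit clause (~cache) forces cache = False.
In (~hot | ~safe) only ~hot is left, so hot = False.
Try door = False:
  (door | key | ~net | ~safe) forces net = False.
  (door | ~rain | ~safe) forces rain = False.
  clause (net | rain) is falsified — backtrack.
So door = True.
  then (~door | ~net) forces net = False.
  then (net | rain) forces rain = True.
Set busy = False.
All clauses satisfied.

key = False; cache = False; door = True; hot = False; rain = True; net = False; busy = False; safe = True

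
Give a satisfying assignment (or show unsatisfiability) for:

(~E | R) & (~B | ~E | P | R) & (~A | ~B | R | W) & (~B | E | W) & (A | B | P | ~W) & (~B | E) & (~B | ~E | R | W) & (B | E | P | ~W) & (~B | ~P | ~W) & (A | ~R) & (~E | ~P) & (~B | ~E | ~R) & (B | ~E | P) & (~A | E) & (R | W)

Set E = False.
  then (~B | E) forces B = False.
  then (~A | E) forces A = False.
  then (A | ~R) forces R = False.
  then (R | W) forces W = True.
  then (A | B | P | ~W) forces P = True.
All clauses satisfied.

E=F, R=F, W=T, A=F, B=F, P=T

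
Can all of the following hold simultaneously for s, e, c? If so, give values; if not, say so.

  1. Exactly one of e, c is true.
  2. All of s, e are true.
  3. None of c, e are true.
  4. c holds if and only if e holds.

Unsatisfiable — no assignment works.

Case e = True:
  Constraint (3) is violated (e=T) — contradiction.
Case e = False:
  Constraint (2) is violated (e=F) — contradiction.
Both cases fail — unsatisfiable.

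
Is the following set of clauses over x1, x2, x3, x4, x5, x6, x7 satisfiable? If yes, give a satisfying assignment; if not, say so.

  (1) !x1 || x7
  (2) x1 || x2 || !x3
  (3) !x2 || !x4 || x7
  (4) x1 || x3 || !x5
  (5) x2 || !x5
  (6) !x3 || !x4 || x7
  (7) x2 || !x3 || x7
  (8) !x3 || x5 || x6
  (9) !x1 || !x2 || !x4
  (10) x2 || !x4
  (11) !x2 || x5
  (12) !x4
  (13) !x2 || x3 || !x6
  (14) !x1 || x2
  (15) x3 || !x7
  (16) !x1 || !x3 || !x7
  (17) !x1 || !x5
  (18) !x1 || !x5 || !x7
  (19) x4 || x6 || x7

x1 = False; x2 = True; x3 = True; x4 = False; x5 = True; x6 = True; x7 = False

Unit clause (!x4) forces x4 = False.
Try x1 = True:
  (!x1 || x7) forces x7 = True.
  (!x1 || x2) forces x2 = True.
  (!x2 || x5) forces x5 = True.
  clause (!x1 || !x5) is falsified — backtrack.
So x1 = False.
Set x2 = True.
  then (!x2 || x5) forces x5 = True.
  then (x1 || x3 || !x5) forces x3 = True.
Set x6 = True.
Set x7 = False.
All clauses satisfied.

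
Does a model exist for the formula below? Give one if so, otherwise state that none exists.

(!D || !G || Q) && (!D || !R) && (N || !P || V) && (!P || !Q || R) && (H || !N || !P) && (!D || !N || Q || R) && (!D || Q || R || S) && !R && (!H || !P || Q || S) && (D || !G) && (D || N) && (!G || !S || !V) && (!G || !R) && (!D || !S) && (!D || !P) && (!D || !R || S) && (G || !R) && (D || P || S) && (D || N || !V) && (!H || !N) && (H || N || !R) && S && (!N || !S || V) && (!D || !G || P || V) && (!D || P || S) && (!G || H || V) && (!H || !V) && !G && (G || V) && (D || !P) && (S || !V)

Unit clause (!R) forces R = False.
Unit clause (S) forces S = True.
Unit clause (!G) forces G = False.
In (G || V) only V is left, so V = True.
In (!D || !S) only !D is left, so D = False.
In (D || N || !V) only N is left, so N = True.
In (!H || !N) only !H is left, so H = False.
In (D || !P) only !P is left, so P = False.
Set Q = False.
All clauses satisfied.

D = False, H = False, R = False, S = True, V = True, N = True, Q = False, P = False, G = False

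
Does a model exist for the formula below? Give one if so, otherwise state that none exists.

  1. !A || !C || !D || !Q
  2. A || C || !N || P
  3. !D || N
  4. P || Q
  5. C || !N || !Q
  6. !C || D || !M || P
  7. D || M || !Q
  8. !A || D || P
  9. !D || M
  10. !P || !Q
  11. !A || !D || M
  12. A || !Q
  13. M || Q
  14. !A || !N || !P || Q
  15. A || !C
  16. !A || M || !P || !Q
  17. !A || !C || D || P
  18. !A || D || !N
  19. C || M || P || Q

D: True, C: False, N: True, M: True, Q: False, A: False, P: True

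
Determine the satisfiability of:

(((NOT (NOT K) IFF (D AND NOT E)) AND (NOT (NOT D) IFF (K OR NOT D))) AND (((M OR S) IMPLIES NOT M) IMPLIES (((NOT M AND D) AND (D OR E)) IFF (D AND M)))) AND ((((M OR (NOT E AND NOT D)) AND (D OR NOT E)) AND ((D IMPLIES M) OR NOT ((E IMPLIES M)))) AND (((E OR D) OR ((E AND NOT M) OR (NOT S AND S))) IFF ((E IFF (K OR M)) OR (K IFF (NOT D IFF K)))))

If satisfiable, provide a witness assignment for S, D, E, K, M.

Case D = True: the formula simplifies to (((NOT (NOT K) IFF NOT E) AND K) AND (((M OR S) IMPLIES NOT M) IMPLIES (NOT M IFF M))) AND ((M AND (M OR NOT ((E IMPLIES M)))) AND ((E IFF (K OR M)) OR (K IFF NOT K))).
  M = True: simplifies to ((NOT (NOT K) IFF NOT E) AND K) AND (E OR (K IFF NOT K)).
    K = True: simplifies to NOT E AND E.
      E = True: the conjunct NOT E is False.
      E = False: the conjunct E is False.
    K = False: the conjunct K is False.
  M = False: the conjunct ((M OR S) IMPLIES NOT M) IMPLIES (NOT M IFF M) becomes (S IMPLIES True) IMPLIES (True IFF False) = False.
Case D = False: the conjunct NOT (NOT D) IFF (K OR NOT D) becomes NOT True IFF (K OR True) = False.
Both cases fail — unsatisfiable.

UNSATISFIABLE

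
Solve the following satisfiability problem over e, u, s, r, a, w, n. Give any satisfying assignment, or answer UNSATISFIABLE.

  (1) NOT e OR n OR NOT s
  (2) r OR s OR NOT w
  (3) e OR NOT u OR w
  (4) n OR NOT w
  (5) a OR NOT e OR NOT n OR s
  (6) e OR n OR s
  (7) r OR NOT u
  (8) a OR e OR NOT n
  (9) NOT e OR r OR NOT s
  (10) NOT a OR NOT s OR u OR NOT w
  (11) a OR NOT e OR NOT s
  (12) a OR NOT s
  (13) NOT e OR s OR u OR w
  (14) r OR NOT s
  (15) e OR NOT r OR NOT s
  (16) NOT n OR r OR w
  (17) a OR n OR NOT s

Set e = True.
Set u = True.
  then (r OR NOT u) forces r = True.
Set s = True.
  then (NOT e OR n OR NOT s) forces n = True.
  then (a OR NOT e OR NOT s) forces a = True.
Set w = True.
All clauses satisfied.

e = True, u = True, s = True, r = True, a = True, w = True, n = True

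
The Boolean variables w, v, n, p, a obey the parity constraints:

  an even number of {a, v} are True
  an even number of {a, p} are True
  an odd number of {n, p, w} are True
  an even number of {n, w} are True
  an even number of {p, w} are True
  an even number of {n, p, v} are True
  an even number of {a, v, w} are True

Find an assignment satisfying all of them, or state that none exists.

No satisfying assignment exists.

Adding constraints 1, 2, 3, 5, 6 mod 2: every variable appears an even number of times on the left, so the left side is 0.
But the right sides sum to 1 (mod 2). 0 ≠ 1 — the system is inconsistent.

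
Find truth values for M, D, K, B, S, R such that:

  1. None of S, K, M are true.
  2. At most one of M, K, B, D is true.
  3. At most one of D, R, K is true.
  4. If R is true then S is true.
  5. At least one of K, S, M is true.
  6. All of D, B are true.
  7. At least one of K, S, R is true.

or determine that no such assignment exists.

The formula is unsatisfiable.

Case M = True:
  Constraint (1) is violated (M=T) — contradiction.
Case M = False:
  (1) forces S = False.
  (1) forces K = False.
  Constraint (5) is violated (K=F, S=F, M=F) — contradiction.
Both cases fail — unsatisfiable.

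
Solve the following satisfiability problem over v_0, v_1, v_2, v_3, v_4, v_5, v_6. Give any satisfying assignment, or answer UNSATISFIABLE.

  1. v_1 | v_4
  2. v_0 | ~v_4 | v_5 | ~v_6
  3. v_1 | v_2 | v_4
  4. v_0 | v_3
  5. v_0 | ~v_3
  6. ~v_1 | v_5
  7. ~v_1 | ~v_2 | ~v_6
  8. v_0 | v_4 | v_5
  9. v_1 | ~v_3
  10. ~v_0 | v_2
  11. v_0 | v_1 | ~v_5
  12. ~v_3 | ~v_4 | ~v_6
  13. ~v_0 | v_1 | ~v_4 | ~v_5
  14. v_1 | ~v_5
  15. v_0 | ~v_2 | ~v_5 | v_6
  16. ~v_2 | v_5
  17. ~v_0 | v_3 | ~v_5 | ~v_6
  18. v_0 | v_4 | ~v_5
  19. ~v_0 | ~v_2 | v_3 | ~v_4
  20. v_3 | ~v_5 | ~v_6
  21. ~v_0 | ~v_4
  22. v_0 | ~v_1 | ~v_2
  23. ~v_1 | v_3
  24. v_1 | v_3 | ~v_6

v_0=T, v_1=T, v_2=T, v_3=T, v_4=F, v_5=T, v_6=F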